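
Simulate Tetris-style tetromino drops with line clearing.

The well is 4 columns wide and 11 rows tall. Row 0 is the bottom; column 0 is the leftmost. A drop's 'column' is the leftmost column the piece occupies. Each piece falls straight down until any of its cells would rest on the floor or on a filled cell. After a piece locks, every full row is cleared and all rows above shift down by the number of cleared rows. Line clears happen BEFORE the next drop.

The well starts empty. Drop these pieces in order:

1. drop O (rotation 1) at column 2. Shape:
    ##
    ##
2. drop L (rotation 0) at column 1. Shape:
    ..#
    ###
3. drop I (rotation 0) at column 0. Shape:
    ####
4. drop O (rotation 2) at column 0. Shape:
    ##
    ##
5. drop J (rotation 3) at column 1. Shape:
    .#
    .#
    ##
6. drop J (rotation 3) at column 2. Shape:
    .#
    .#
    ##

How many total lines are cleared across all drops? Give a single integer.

Drop 1: O rot1 at col 2 lands with bottom-row=0; cleared 0 line(s) (total 0); column heights now [0 0 2 2], max=2
Drop 2: L rot0 at col 1 lands with bottom-row=2; cleared 0 line(s) (total 0); column heights now [0 3 3 4], max=4
Drop 3: I rot0 at col 0 lands with bottom-row=4; cleared 1 line(s) (total 1); column heights now [0 3 3 4], max=4
Drop 4: O rot2 at col 0 lands with bottom-row=3; cleared 0 line(s) (total 1); column heights now [5 5 3 4], max=5
Drop 5: J rot3 at col 1 lands with bottom-row=5; cleared 0 line(s) (total 1); column heights now [5 6 8 4], max=8
Drop 6: J rot3 at col 2 lands with bottom-row=8; cleared 0 line(s) (total 1); column heights now [5 6 9 11], max=11

Answer: 1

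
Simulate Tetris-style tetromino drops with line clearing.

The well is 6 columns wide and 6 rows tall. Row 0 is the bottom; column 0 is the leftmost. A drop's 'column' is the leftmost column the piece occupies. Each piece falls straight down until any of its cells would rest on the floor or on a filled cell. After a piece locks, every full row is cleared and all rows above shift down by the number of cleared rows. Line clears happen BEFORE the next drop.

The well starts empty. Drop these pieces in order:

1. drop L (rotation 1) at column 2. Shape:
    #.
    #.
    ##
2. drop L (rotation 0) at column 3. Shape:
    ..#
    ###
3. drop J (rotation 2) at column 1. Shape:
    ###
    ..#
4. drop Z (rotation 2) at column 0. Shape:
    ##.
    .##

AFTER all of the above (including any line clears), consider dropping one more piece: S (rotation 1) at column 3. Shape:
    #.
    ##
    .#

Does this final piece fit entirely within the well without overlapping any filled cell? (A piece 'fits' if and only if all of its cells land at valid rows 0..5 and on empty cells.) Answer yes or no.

Answer: yes

Derivation:
Drop 1: L rot1 at col 2 lands with bottom-row=0; cleared 0 line(s) (total 0); column heights now [0 0 3 1 0 0], max=3
Drop 2: L rot0 at col 3 lands with bottom-row=1; cleared 0 line(s) (total 0); column heights now [0 0 3 2 2 3], max=3
Drop 3: J rot2 at col 1 lands with bottom-row=2; cleared 0 line(s) (total 0); column heights now [0 4 4 4 2 3], max=4
Drop 4: Z rot2 at col 0 lands with bottom-row=4; cleared 0 line(s) (total 0); column heights now [6 6 5 4 2 3], max=6
Test piece S rot1 at col 3 (width 2): heights before test = [6 6 5 4 2 3]; fits = True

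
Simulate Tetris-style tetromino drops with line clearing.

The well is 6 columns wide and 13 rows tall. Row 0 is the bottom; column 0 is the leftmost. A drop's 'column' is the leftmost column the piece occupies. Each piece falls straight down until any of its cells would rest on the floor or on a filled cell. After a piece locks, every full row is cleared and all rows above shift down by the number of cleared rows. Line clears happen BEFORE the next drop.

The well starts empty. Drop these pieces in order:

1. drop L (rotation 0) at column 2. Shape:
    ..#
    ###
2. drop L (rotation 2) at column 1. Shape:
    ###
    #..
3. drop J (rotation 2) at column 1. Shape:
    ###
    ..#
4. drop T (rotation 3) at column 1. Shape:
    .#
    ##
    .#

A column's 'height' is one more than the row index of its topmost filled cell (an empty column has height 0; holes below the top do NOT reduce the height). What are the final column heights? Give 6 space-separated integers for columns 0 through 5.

Drop 1: L rot0 at col 2 lands with bottom-row=0; cleared 0 line(s) (total 0); column heights now [0 0 1 1 2 0], max=2
Drop 2: L rot2 at col 1 lands with bottom-row=0; cleared 0 line(s) (total 0); column heights now [0 2 2 2 2 0], max=2
Drop 3: J rot2 at col 1 lands with bottom-row=2; cleared 0 line(s) (total 0); column heights now [0 4 4 4 2 0], max=4
Drop 4: T rot3 at col 1 lands with bottom-row=4; cleared 0 line(s) (total 0); column heights now [0 6 7 4 2 0], max=7

Answer: 0 6 7 4 2 0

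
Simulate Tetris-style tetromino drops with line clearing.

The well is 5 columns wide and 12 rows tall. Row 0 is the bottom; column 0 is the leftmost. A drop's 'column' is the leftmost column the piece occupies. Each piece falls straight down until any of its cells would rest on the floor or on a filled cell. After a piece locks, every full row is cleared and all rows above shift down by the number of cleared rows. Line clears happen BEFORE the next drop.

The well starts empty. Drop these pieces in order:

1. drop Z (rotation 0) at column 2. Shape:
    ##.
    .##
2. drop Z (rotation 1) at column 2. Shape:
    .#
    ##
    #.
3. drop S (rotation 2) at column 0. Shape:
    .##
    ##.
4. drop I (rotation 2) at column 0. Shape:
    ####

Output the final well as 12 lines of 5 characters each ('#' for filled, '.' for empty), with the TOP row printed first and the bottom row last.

Answer: .....
.....
.....
.....
.....
.....
####.
.###.
####.
..#..
..##.
...##

Derivation:
Drop 1: Z rot0 at col 2 lands with bottom-row=0; cleared 0 line(s) (total 0); column heights now [0 0 2 2 1], max=2
Drop 2: Z rot1 at col 2 lands with bottom-row=2; cleared 0 line(s) (total 0); column heights now [0 0 4 5 1], max=5
Drop 3: S rot2 at col 0 lands with bottom-row=3; cleared 0 line(s) (total 0); column heights now [4 5 5 5 1], max=5
Drop 4: I rot2 at col 0 lands with bottom-row=5; cleared 0 line(s) (total 0); column heights now [6 6 6 6 1], max=6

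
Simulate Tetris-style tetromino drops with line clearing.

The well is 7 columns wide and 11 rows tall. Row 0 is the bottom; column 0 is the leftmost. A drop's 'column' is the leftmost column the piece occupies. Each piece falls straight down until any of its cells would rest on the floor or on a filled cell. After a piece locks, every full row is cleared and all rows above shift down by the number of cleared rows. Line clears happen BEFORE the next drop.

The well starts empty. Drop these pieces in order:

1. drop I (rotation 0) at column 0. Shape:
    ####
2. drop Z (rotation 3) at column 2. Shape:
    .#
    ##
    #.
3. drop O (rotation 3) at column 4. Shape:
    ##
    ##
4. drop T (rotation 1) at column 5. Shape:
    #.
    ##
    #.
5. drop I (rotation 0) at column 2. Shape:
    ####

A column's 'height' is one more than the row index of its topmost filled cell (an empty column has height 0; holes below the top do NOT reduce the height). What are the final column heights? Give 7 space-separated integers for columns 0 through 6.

Answer: 1 1 6 6 6 6 4

Derivation:
Drop 1: I rot0 at col 0 lands with bottom-row=0; cleared 0 line(s) (total 0); column heights now [1 1 1 1 0 0 0], max=1
Drop 2: Z rot3 at col 2 lands with bottom-row=1; cleared 0 line(s) (total 0); column heights now [1 1 3 4 0 0 0], max=4
Drop 3: O rot3 at col 4 lands with bottom-row=0; cleared 0 line(s) (total 0); column heights now [1 1 3 4 2 2 0], max=4
Drop 4: T rot1 at col 5 lands with bottom-row=2; cleared 0 line(s) (total 0); column heights now [1 1 3 4 2 5 4], max=5
Drop 5: I rot0 at col 2 lands with bottom-row=5; cleared 0 line(s) (total 0); column heights now [1 1 6 6 6 6 4], max=6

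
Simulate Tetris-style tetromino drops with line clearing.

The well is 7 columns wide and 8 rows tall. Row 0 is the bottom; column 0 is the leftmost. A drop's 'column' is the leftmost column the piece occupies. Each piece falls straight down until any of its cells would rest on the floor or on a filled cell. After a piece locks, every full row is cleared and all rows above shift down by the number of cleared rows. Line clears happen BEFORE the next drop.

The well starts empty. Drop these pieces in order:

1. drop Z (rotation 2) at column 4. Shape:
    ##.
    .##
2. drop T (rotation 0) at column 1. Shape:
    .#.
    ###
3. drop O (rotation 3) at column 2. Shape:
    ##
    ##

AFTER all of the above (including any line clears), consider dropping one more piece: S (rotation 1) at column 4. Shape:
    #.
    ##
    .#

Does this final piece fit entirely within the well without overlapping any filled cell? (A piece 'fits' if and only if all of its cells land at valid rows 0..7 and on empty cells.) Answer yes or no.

Answer: yes

Derivation:
Drop 1: Z rot2 at col 4 lands with bottom-row=0; cleared 0 line(s) (total 0); column heights now [0 0 0 0 2 2 1], max=2
Drop 2: T rot0 at col 1 lands with bottom-row=0; cleared 0 line(s) (total 0); column heights now [0 1 2 1 2 2 1], max=2
Drop 3: O rot3 at col 2 lands with bottom-row=2; cleared 0 line(s) (total 0); column heights now [0 1 4 4 2 2 1], max=4
Test piece S rot1 at col 4 (width 2): heights before test = [0 1 4 4 2 2 1]; fits = True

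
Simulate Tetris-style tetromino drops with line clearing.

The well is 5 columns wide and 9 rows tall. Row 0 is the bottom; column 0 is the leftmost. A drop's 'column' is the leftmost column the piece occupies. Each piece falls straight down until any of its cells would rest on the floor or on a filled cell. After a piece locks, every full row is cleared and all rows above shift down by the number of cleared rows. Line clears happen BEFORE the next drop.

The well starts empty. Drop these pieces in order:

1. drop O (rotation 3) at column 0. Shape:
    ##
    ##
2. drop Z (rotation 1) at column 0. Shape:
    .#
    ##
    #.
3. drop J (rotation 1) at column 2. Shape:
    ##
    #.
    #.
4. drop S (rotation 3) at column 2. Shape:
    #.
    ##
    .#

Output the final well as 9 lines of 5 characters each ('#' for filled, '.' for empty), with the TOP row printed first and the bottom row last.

Drop 1: O rot3 at col 0 lands with bottom-row=0; cleared 0 line(s) (total 0); column heights now [2 2 0 0 0], max=2
Drop 2: Z rot1 at col 0 lands with bottom-row=2; cleared 0 line(s) (total 0); column heights now [4 5 0 0 0], max=5
Drop 3: J rot1 at col 2 lands with bottom-row=0; cleared 0 line(s) (total 0); column heights now [4 5 3 3 0], max=5
Drop 4: S rot3 at col 2 lands with bottom-row=3; cleared 0 line(s) (total 0); column heights now [4 5 6 5 0], max=6

Answer: .....
.....
.....
..#..
.###.
##.#.
#.##.
###..
###..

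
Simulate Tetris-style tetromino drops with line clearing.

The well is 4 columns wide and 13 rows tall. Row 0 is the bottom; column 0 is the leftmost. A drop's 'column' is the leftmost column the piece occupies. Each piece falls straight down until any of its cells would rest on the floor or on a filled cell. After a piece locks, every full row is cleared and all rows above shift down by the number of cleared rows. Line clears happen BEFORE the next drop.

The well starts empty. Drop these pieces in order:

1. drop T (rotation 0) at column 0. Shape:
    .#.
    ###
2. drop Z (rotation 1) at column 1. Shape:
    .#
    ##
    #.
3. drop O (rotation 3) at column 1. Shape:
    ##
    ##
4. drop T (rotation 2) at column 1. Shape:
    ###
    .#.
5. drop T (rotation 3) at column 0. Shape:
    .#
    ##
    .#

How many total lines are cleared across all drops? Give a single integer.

Drop 1: T rot0 at col 0 lands with bottom-row=0; cleared 0 line(s) (total 0); column heights now [1 2 1 0], max=2
Drop 2: Z rot1 at col 1 lands with bottom-row=2; cleared 0 line(s) (total 0); column heights now [1 4 5 0], max=5
Drop 3: O rot3 at col 1 lands with bottom-row=5; cleared 0 line(s) (total 0); column heights now [1 7 7 0], max=7
Drop 4: T rot2 at col 1 lands with bottom-row=7; cleared 0 line(s) (total 0); column heights now [1 9 9 9], max=9
Drop 5: T rot3 at col 0 lands with bottom-row=9; cleared 0 line(s) (total 0); column heights now [11 12 9 9], max=12

Answer: 0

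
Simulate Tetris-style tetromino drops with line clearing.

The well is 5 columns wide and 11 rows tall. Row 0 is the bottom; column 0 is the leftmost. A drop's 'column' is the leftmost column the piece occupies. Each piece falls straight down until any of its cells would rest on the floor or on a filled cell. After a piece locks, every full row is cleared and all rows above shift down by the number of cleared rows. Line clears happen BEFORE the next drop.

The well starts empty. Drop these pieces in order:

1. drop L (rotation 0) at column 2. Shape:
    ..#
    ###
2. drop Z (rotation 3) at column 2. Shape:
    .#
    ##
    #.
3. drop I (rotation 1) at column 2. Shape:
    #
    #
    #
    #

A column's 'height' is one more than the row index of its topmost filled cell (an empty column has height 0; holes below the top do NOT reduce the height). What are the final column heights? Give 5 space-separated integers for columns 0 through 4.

Drop 1: L rot0 at col 2 lands with bottom-row=0; cleared 0 line(s) (total 0); column heights now [0 0 1 1 2], max=2
Drop 2: Z rot3 at col 2 lands with bottom-row=1; cleared 0 line(s) (total 0); column heights now [0 0 3 4 2], max=4
Drop 3: I rot1 at col 2 lands with bottom-row=3; cleared 0 line(s) (total 0); column heights now [0 0 7 4 2], max=7

Answer: 0 0 7 4 2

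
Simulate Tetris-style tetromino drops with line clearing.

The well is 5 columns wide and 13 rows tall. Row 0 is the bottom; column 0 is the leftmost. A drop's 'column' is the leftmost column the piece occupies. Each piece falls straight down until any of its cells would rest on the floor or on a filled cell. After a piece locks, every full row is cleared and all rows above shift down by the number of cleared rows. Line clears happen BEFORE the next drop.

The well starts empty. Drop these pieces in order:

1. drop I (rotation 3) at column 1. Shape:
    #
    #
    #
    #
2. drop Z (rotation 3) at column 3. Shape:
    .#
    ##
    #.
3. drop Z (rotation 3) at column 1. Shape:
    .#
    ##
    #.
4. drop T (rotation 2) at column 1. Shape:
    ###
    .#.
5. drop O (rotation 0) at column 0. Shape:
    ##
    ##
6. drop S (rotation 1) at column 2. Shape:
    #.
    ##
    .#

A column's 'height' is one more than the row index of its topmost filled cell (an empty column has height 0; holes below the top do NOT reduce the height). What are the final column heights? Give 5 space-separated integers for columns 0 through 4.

Drop 1: I rot3 at col 1 lands with bottom-row=0; cleared 0 line(s) (total 0); column heights now [0 4 0 0 0], max=4
Drop 2: Z rot3 at col 3 lands with bottom-row=0; cleared 0 line(s) (total 0); column heights now [0 4 0 2 3], max=4
Drop 3: Z rot3 at col 1 lands with bottom-row=4; cleared 0 line(s) (total 0); column heights now [0 6 7 2 3], max=7
Drop 4: T rot2 at col 1 lands with bottom-row=7; cleared 0 line(s) (total 0); column heights now [0 9 9 9 3], max=9
Drop 5: O rot0 at col 0 lands with bottom-row=9; cleared 0 line(s) (total 0); column heights now [11 11 9 9 3], max=11
Drop 6: S rot1 at col 2 lands with bottom-row=9; cleared 0 line(s) (total 0); column heights now [11 11 12 11 3], max=12

Answer: 11 11 12 11 3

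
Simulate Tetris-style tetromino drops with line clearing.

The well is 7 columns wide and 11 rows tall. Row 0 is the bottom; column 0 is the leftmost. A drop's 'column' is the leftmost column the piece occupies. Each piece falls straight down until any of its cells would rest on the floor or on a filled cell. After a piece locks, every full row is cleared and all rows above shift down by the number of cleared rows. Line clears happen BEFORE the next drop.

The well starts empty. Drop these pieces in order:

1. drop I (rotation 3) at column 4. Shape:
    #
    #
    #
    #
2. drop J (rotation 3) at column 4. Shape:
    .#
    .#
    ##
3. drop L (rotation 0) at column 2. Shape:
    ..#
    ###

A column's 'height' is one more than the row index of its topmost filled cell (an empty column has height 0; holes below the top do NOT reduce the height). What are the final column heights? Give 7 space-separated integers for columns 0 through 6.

Answer: 0 0 6 6 7 7 0

Derivation:
Drop 1: I rot3 at col 4 lands with bottom-row=0; cleared 0 line(s) (total 0); column heights now [0 0 0 0 4 0 0], max=4
Drop 2: J rot3 at col 4 lands with bottom-row=4; cleared 0 line(s) (total 0); column heights now [0 0 0 0 5 7 0], max=7
Drop 3: L rot0 at col 2 lands with bottom-row=5; cleared 0 line(s) (total 0); column heights now [0 0 6 6 7 7 0], max=7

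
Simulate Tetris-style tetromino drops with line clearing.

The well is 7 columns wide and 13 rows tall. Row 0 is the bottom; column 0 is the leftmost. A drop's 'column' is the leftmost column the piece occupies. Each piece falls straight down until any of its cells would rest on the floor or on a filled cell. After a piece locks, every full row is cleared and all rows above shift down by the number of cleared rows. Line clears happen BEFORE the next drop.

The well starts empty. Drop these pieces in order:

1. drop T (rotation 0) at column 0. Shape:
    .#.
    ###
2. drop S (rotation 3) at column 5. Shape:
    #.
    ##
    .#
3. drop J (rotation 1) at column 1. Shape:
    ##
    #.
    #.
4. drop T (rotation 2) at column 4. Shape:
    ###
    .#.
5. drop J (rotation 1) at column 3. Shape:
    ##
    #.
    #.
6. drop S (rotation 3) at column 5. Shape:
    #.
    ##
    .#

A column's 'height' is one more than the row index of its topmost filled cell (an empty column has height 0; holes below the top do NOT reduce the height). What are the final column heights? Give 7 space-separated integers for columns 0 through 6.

Drop 1: T rot0 at col 0 lands with bottom-row=0; cleared 0 line(s) (total 0); column heights now [1 2 1 0 0 0 0], max=2
Drop 2: S rot3 at col 5 lands with bottom-row=0; cleared 0 line(s) (total 0); column heights now [1 2 1 0 0 3 2], max=3
Drop 3: J rot1 at col 1 lands with bottom-row=2; cleared 0 line(s) (total 0); column heights now [1 5 5 0 0 3 2], max=5
Drop 4: T rot2 at col 4 lands with bottom-row=3; cleared 0 line(s) (total 0); column heights now [1 5 5 0 5 5 5], max=5
Drop 5: J rot1 at col 3 lands with bottom-row=3; cleared 0 line(s) (total 0); column heights now [1 5 5 6 6 5 5], max=6
Drop 6: S rot3 at col 5 lands with bottom-row=5; cleared 0 line(s) (total 0); column heights now [1 5 5 6 6 8 7], max=8

Answer: 1 5 5 6 6 8 7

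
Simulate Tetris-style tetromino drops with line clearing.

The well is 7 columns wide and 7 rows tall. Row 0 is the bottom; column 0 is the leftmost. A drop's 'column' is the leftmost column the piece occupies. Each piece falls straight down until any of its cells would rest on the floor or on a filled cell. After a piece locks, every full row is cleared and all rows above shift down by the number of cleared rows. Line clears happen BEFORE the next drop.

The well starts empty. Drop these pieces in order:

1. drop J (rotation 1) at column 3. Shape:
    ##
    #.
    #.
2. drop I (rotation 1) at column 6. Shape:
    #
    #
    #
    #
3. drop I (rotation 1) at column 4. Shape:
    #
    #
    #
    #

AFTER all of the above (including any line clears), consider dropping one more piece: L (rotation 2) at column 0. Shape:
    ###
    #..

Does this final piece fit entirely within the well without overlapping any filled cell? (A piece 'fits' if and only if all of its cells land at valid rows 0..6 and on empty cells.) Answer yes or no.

Answer: yes

Derivation:
Drop 1: J rot1 at col 3 lands with bottom-row=0; cleared 0 line(s) (total 0); column heights now [0 0 0 3 3 0 0], max=3
Drop 2: I rot1 at col 6 lands with bottom-row=0; cleared 0 line(s) (total 0); column heights now [0 0 0 3 3 0 4], max=4
Drop 3: I rot1 at col 4 lands with bottom-row=3; cleared 0 line(s) (total 0); column heights now [0 0 0 3 7 0 4], max=7
Test piece L rot2 at col 0 (width 3): heights before test = [0 0 0 3 7 0 4]; fits = True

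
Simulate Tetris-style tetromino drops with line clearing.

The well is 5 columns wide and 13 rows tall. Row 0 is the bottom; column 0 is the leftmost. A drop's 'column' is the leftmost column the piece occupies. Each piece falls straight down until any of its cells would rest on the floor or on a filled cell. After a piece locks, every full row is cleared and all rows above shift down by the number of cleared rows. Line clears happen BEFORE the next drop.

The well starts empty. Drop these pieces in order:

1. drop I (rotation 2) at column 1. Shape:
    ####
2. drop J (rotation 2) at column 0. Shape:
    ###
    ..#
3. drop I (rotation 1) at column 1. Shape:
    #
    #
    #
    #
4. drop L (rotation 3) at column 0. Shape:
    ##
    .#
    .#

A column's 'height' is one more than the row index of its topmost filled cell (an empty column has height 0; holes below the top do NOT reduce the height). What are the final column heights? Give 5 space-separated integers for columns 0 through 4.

Drop 1: I rot2 at col 1 lands with bottom-row=0; cleared 0 line(s) (total 0); column heights now [0 1 1 1 1], max=1
Drop 2: J rot2 at col 0 lands with bottom-row=1; cleared 0 line(s) (total 0); column heights now [3 3 3 1 1], max=3
Drop 3: I rot1 at col 1 lands with bottom-row=3; cleared 0 line(s) (total 0); column heights now [3 7 3 1 1], max=7
Drop 4: L rot3 at col 0 lands with bottom-row=7; cleared 0 line(s) (total 0); column heights now [10 10 3 1 1], max=10

Answer: 10 10 3 1 1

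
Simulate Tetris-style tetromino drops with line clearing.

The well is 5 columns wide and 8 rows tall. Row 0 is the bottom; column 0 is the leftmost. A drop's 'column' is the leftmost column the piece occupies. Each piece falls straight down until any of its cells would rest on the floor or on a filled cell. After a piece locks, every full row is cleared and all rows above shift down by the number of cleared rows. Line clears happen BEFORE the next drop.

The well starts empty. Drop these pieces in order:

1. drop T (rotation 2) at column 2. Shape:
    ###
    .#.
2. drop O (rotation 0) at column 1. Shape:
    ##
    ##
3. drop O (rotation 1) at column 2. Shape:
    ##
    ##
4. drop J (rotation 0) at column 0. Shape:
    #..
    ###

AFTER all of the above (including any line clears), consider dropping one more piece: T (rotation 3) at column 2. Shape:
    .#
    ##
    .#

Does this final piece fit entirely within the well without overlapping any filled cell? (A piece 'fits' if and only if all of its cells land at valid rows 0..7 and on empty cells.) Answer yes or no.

Answer: no

Derivation:
Drop 1: T rot2 at col 2 lands with bottom-row=0; cleared 0 line(s) (total 0); column heights now [0 0 2 2 2], max=2
Drop 2: O rot0 at col 1 lands with bottom-row=2; cleared 0 line(s) (total 0); column heights now [0 4 4 2 2], max=4
Drop 3: O rot1 at col 2 lands with bottom-row=4; cleared 0 line(s) (total 0); column heights now [0 4 6 6 2], max=6
Drop 4: J rot0 at col 0 lands with bottom-row=6; cleared 0 line(s) (total 0); column heights now [8 7 7 6 2], max=8
Test piece T rot3 at col 2 (width 2): heights before test = [8 7 7 6 2]; fits = False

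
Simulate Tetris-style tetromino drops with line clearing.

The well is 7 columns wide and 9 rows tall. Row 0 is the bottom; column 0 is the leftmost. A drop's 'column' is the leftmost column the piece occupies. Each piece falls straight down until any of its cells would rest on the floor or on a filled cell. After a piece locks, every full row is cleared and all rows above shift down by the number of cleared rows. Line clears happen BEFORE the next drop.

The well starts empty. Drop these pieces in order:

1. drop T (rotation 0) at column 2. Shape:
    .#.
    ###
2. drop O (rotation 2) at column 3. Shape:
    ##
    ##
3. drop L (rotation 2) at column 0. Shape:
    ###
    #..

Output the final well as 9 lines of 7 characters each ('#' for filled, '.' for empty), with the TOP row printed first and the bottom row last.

Drop 1: T rot0 at col 2 lands with bottom-row=0; cleared 0 line(s) (total 0); column heights now [0 0 1 2 1 0 0], max=2
Drop 2: O rot2 at col 3 lands with bottom-row=2; cleared 0 line(s) (total 0); column heights now [0 0 1 4 4 0 0], max=4
Drop 3: L rot2 at col 0 lands with bottom-row=0; cleared 0 line(s) (total 0); column heights now [2 2 2 4 4 0 0], max=4

Answer: .......
.......
.......
.......
.......
...##..
...##..
####...
#.###..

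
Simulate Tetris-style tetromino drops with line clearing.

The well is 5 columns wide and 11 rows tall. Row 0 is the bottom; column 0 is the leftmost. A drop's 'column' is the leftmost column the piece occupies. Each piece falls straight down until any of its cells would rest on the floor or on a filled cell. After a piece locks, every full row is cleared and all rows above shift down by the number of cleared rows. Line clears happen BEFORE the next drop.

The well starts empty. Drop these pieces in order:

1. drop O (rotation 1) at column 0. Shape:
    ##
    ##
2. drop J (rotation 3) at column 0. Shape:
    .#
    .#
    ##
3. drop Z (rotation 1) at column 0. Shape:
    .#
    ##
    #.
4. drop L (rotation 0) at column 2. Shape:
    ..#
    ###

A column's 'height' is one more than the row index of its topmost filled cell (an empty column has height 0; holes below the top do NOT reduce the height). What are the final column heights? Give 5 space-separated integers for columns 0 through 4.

Drop 1: O rot1 at col 0 lands with bottom-row=0; cleared 0 line(s) (total 0); column heights now [2 2 0 0 0], max=2
Drop 2: J rot3 at col 0 lands with bottom-row=2; cleared 0 line(s) (total 0); column heights now [3 5 0 0 0], max=5
Drop 3: Z rot1 at col 0 lands with bottom-row=4; cleared 0 line(s) (total 0); column heights now [6 7 0 0 0], max=7
Drop 4: L rot0 at col 2 lands with bottom-row=0; cleared 1 line(s) (total 1); column heights now [5 6 0 0 1], max=6

Answer: 5 6 0 0 1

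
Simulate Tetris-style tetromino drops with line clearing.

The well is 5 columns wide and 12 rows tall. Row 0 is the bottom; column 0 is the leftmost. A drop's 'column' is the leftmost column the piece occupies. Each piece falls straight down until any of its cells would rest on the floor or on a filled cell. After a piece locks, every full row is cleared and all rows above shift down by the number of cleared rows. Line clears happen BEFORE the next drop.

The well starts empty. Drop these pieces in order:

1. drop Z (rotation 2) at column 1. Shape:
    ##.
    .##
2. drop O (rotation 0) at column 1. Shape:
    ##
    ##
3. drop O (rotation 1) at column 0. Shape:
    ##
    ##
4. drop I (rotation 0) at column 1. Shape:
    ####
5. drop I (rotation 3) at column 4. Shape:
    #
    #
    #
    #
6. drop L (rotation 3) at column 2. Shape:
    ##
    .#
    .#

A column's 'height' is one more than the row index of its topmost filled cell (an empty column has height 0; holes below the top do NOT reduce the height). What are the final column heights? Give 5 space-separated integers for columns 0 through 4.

Answer: 6 7 10 10 11

Derivation:
Drop 1: Z rot2 at col 1 lands with bottom-row=0; cleared 0 line(s) (total 0); column heights now [0 2 2 1 0], max=2
Drop 2: O rot0 at col 1 lands with bottom-row=2; cleared 0 line(s) (total 0); column heights now [0 4 4 1 0], max=4
Drop 3: O rot1 at col 0 lands with bottom-row=4; cleared 0 line(s) (total 0); column heights now [6 6 4 1 0], max=6
Drop 4: I rot0 at col 1 lands with bottom-row=6; cleared 0 line(s) (total 0); column heights now [6 7 7 7 7], max=7
Drop 5: I rot3 at col 4 lands with bottom-row=7; cleared 0 line(s) (total 0); column heights now [6 7 7 7 11], max=11
Drop 6: L rot3 at col 2 lands with bottom-row=7; cleared 0 line(s) (total 0); column heights now [6 7 10 10 11], max=11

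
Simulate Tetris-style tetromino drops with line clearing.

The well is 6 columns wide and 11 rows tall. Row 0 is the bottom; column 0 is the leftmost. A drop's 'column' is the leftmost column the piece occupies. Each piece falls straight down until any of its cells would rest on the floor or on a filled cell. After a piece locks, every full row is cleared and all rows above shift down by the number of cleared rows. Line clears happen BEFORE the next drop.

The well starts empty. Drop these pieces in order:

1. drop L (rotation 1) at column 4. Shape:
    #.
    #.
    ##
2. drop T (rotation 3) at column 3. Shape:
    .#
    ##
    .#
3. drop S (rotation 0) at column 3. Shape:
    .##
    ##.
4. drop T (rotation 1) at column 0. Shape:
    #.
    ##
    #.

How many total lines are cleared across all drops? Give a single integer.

Drop 1: L rot1 at col 4 lands with bottom-row=0; cleared 0 line(s) (total 0); column heights now [0 0 0 0 3 1], max=3
Drop 2: T rot3 at col 3 lands with bottom-row=3; cleared 0 line(s) (total 0); column heights now [0 0 0 5 6 1], max=6
Drop 3: S rot0 at col 3 lands with bottom-row=6; cleared 0 line(s) (total 0); column heights now [0 0 0 7 8 8], max=8
Drop 4: T rot1 at col 0 lands with bottom-row=0; cleared 0 line(s) (total 0); column heights now [3 2 0 7 8 8], max=8

Answer: 0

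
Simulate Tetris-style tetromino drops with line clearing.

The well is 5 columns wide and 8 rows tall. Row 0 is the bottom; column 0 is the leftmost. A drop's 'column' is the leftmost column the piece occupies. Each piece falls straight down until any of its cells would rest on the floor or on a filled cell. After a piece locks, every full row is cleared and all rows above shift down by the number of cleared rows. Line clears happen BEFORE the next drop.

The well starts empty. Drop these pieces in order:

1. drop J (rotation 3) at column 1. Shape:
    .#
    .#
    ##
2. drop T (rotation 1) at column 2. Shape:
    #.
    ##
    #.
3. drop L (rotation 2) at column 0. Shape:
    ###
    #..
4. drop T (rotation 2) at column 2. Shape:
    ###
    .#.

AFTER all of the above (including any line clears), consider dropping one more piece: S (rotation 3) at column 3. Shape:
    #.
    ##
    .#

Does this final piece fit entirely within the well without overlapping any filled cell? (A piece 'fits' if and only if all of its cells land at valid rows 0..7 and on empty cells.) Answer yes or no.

Drop 1: J rot3 at col 1 lands with bottom-row=0; cleared 0 line(s) (total 0); column heights now [0 1 3 0 0], max=3
Drop 2: T rot1 at col 2 lands with bottom-row=3; cleared 0 line(s) (total 0); column heights now [0 1 6 5 0], max=6
Drop 3: L rot2 at col 0 lands with bottom-row=5; cleared 0 line(s) (total 0); column heights now [7 7 7 5 0], max=7
Drop 4: T rot2 at col 2 lands with bottom-row=6; cleared 0 line(s) (total 0); column heights now [7 7 8 8 8], max=8
Test piece S rot3 at col 3 (width 2): heights before test = [7 7 8 8 8]; fits = False

Answer: no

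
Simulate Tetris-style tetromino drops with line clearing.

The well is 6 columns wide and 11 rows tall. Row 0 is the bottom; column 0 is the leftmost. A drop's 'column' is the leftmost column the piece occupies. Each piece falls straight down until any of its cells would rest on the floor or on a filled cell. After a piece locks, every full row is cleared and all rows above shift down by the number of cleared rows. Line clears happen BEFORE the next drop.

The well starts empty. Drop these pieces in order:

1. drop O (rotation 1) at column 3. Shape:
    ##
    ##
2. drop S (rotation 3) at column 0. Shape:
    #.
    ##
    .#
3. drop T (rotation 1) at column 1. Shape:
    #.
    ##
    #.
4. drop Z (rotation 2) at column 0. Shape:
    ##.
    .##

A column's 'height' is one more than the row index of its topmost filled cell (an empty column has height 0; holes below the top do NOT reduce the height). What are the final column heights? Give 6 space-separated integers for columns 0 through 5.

Answer: 7 7 6 2 2 0

Derivation:
Drop 1: O rot1 at col 3 lands with bottom-row=0; cleared 0 line(s) (total 0); column heights now [0 0 0 2 2 0], max=2
Drop 2: S rot3 at col 0 lands with bottom-row=0; cleared 0 line(s) (total 0); column heights now [3 2 0 2 2 0], max=3
Drop 3: T rot1 at col 1 lands with bottom-row=2; cleared 0 line(s) (total 0); column heights now [3 5 4 2 2 0], max=5
Drop 4: Z rot2 at col 0 lands with bottom-row=5; cleared 0 line(s) (total 0); column heights now [7 7 6 2 2 0], max=7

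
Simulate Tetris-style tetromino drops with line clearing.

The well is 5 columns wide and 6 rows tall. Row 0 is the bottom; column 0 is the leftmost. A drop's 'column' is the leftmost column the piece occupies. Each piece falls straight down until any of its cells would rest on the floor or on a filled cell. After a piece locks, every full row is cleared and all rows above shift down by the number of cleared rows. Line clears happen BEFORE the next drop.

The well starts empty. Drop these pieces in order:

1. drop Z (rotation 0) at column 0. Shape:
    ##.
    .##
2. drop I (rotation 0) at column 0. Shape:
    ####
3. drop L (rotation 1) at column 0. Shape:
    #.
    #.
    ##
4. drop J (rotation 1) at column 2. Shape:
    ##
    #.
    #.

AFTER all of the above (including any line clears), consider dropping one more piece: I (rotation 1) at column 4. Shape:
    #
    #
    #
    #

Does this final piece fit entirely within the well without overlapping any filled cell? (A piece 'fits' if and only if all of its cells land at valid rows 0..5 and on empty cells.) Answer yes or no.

Drop 1: Z rot0 at col 0 lands with bottom-row=0; cleared 0 line(s) (total 0); column heights now [2 2 1 0 0], max=2
Drop 2: I rot0 at col 0 lands with bottom-row=2; cleared 0 line(s) (total 0); column heights now [3 3 3 3 0], max=3
Drop 3: L rot1 at col 0 lands with bottom-row=3; cleared 0 line(s) (total 0); column heights now [6 4 3 3 0], max=6
Drop 4: J rot1 at col 2 lands with bottom-row=3; cleared 0 line(s) (total 0); column heights now [6 4 6 6 0], max=6
Test piece I rot1 at col 4 (width 1): heights before test = [6 4 6 6 0]; fits = True

Answer: yes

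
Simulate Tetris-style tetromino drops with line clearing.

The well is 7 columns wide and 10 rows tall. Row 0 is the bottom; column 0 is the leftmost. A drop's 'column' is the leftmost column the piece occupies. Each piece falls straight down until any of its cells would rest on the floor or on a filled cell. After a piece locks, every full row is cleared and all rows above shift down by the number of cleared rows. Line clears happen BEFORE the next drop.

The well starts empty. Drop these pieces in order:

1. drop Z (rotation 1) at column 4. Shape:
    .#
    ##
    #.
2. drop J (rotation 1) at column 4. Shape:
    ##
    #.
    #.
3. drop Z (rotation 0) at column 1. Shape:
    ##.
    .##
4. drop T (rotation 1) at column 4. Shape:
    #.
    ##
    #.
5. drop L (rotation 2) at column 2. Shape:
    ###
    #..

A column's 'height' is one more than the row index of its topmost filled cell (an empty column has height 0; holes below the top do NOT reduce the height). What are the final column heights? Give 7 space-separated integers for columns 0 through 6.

Drop 1: Z rot1 at col 4 lands with bottom-row=0; cleared 0 line(s) (total 0); column heights now [0 0 0 0 2 3 0], max=3
Drop 2: J rot1 at col 4 lands with bottom-row=2; cleared 0 line(s) (total 0); column heights now [0 0 0 0 5 5 0], max=5
Drop 3: Z rot0 at col 1 lands with bottom-row=0; cleared 0 line(s) (total 0); column heights now [0 2 2 1 5 5 0], max=5
Drop 4: T rot1 at col 4 lands with bottom-row=5; cleared 0 line(s) (total 0); column heights now [0 2 2 1 8 7 0], max=8
Drop 5: L rot2 at col 2 lands with bottom-row=7; cleared 0 line(s) (total 0); column heights now [0 2 9 9 9 7 0], max=9

Answer: 0 2 9 9 9 7 0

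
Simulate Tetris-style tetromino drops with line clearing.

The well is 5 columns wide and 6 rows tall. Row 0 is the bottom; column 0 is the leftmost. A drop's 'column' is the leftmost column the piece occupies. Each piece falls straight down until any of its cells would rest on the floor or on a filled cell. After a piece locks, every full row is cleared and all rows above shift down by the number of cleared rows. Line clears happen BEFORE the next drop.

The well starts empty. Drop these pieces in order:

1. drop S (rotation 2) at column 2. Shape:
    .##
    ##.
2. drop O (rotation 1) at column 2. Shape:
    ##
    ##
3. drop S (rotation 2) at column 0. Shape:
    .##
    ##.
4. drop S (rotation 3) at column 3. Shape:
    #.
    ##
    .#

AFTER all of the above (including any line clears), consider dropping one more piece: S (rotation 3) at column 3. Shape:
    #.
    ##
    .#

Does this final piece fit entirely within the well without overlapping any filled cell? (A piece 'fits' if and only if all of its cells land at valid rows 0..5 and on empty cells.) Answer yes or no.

Answer: no

Derivation:
Drop 1: S rot2 at col 2 lands with bottom-row=0; cleared 0 line(s) (total 0); column heights now [0 0 1 2 2], max=2
Drop 2: O rot1 at col 2 lands with bottom-row=2; cleared 0 line(s) (total 0); column heights now [0 0 4 4 2], max=4
Drop 3: S rot2 at col 0 lands with bottom-row=3; cleared 0 line(s) (total 0); column heights now [4 5 5 4 2], max=5
Drop 4: S rot3 at col 3 lands with bottom-row=3; cleared 1 line(s) (total 1); column heights now [0 4 4 5 4], max=5
Test piece S rot3 at col 3 (width 2): heights before test = [0 4 4 5 4]; fits = False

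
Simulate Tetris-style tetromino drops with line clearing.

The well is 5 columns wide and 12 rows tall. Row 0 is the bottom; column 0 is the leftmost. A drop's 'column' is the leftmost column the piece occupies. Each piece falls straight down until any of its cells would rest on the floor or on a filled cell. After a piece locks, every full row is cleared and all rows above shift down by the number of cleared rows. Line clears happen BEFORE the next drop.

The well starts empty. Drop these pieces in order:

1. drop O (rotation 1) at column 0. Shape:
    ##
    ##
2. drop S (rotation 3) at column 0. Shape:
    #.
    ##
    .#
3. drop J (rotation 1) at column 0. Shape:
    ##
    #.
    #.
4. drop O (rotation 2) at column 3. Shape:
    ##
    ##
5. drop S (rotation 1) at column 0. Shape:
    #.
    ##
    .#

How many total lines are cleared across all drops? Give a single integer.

Answer: 0

Derivation:
Drop 1: O rot1 at col 0 lands with bottom-row=0; cleared 0 line(s) (total 0); column heights now [2 2 0 0 0], max=2
Drop 2: S rot3 at col 0 lands with bottom-row=2; cleared 0 line(s) (total 0); column heights now [5 4 0 0 0], max=5
Drop 3: J rot1 at col 0 lands with bottom-row=5; cleared 0 line(s) (total 0); column heights now [8 8 0 0 0], max=8
Drop 4: O rot2 at col 3 lands with bottom-row=0; cleared 0 line(s) (total 0); column heights now [8 8 0 2 2], max=8
Drop 5: S rot1 at col 0 lands with bottom-row=8; cleared 0 line(s) (total 0); column heights now [11 10 0 2 2], max=11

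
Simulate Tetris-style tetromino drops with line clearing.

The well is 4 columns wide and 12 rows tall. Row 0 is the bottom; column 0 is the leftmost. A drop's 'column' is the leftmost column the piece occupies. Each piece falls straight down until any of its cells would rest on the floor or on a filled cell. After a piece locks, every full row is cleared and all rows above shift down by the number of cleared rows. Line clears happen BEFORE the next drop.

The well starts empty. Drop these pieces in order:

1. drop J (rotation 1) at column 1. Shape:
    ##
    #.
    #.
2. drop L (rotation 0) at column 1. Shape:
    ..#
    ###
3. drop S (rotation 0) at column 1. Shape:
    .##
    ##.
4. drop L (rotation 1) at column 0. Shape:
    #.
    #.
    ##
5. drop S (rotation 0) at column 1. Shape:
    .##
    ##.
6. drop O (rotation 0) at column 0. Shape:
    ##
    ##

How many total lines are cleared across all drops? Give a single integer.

Answer: 1

Derivation:
Drop 1: J rot1 at col 1 lands with bottom-row=0; cleared 0 line(s) (total 0); column heights now [0 3 3 0], max=3
Drop 2: L rot0 at col 1 lands with bottom-row=3; cleared 0 line(s) (total 0); column heights now [0 4 4 5], max=5
Drop 3: S rot0 at col 1 lands with bottom-row=4; cleared 0 line(s) (total 0); column heights now [0 5 6 6], max=6
Drop 4: L rot1 at col 0 lands with bottom-row=5; cleared 1 line(s) (total 1); column heights now [7 5 5 5], max=7
Drop 5: S rot0 at col 1 lands with bottom-row=5; cleared 0 line(s) (total 1); column heights now [7 6 7 7], max=7
Drop 6: O rot0 at col 0 lands with bottom-row=7; cleared 0 line(s) (total 1); column heights now [9 9 7 7], max=9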